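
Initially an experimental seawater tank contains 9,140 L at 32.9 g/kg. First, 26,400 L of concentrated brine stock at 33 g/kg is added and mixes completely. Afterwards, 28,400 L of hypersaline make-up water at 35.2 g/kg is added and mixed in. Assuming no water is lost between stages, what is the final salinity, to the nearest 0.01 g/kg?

33.96 g/kg

Mass of salt is conserved:
Initial salt = 9,140×32.9 = 300,706
After stage 1: salt = 300,706 + 26,400×33 = 1,171,906; volume = 35,540 L; S = 32.974 g/kg
After stage 2: salt = 1,171,906 + 28,400×35.2 = 2,171,586; volume = 63,940 L
S = 2,171,586 / 63,940 = 33.9629 g/kg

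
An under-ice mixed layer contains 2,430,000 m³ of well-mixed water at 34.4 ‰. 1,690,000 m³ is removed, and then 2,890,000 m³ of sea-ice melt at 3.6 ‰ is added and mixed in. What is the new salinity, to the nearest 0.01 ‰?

9.88 ‰

Remaining after removal: 740,000 m³ at 34.4 ‰ (salt = 25,456,000)
After addition: salt = 25,456,000 + 2,890,000×3.6 = 35,860,000; volume = 3,630,000 m³
S = 35,860,000 / 3,630,000 = 9.8788 ‰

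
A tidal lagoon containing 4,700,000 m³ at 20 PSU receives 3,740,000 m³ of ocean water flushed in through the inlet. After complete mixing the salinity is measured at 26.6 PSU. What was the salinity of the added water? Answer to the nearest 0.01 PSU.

Salt balance: 4,700,000×20 + 3,740,000×S = 8,440,000×26.6
94,000,000 + 3,740,000·S = 224,504,000
S = (224,504,000 − 94,000,000) / 3,740,000 = 34.8941 PSU

34.89 PSU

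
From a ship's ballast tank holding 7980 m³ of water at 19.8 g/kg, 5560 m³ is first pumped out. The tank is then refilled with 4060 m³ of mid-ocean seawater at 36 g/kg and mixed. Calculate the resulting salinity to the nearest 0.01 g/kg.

29.95 g/kg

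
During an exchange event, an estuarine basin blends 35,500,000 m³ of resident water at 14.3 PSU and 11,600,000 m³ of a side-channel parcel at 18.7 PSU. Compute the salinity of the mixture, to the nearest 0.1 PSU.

Weighted by volume,
salt = 35,500,000×14.3 + 11,600,000×18.7 = 507,650,000 + 216,920,000 = 724,570,000
volume = 35,500,000 + 11,600,000 = 47,100,000 m³
S = 724,570,000 / 47,100,000 = 15.384 PSU

15.4 PSU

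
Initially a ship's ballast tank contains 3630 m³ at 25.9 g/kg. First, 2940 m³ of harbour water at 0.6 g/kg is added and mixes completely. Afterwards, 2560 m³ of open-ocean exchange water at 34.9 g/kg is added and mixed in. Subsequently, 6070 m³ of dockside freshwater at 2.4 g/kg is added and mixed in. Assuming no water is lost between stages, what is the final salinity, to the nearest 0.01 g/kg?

Mass of salt is conserved:
Initial salt = 3,630×25.9 = 94,017
After stage 1: salt = 94,017 + 2,940×0.6 = 95,781; volume = 6,570 m³; S = 14.579 g/kg
After stage 2: salt = 95,781 + 2,560×34.9 = 185,125; volume = 9,130 m³; S = 20.277 g/kg
After stage 3: salt = 185,125 + 6,070×2.4 = 199,693; volume = 15,200 m³
S = 199,693 / 15,200 = 13.1377 g/kg

13.14 g/kg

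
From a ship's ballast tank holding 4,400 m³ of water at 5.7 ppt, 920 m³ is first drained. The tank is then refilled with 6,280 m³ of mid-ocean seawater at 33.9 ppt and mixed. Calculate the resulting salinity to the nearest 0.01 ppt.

Remaining after removal: 3,480 m³ at 5.7 ppt (salt = 19,836)
After addition: salt = 19,836 + 6,280×33.9 = 232,728; volume = 9,760 m³
S = 232,728 / 9,760 = 23.8451 ppt

23.85 ppt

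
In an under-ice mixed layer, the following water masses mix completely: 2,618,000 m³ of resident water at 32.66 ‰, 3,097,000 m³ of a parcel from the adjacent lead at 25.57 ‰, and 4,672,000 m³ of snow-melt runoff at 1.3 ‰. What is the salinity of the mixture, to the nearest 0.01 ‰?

16.44 ‰

Mass of salt is conserved:
salt = 2,618,000×32.66 + 3,097,000×25.57 + 4,672,000×1.3 = 85,503,880 + 79,190,290 + 6,073,600 = 170,767,770
volume = 2,618,000 + 3,097,000 + 4,672,000 = 10,387,000 m³
S = 170,767,770 / 10,387,000 = 16.4405 ‰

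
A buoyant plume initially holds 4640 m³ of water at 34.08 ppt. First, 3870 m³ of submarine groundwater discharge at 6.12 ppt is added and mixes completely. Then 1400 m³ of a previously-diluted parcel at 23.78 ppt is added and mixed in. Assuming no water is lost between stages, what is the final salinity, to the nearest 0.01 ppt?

By conservation of dissolved salt,
Initial salt = 4,640×34.08 = 158,131.2
After stage 1: salt = 158,131.2 + 3,870×6.12 = 181,815.6; volume = 8,510 m³; S = 21.365 ppt
After stage 2: salt = 181,815.6 + 1,400×23.78 = 215,107.6; volume = 9,910 m³
S = 215,107.6 / 9,910 = 21.7061 ppt

21.71 ppt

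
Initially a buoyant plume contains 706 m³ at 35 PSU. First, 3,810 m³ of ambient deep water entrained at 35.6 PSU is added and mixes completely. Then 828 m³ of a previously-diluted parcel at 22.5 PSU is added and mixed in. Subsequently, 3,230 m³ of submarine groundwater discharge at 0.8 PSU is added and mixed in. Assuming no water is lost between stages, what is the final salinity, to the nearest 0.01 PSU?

21.18 PSU

By conservation of dissolved salt,
Initial salt = 706×35 = 24,710
After stage 1: salt = 24,710 + 3,810×35.6 = 160,346; volume = 4,516 m³; S = 35.506 PSU
After stage 2: salt = 160,346 + 828×22.5 = 178,976; volume = 5,344 m³; S = 33.491 PSU
After stage 3: salt = 178,976 + 3,230×0.8 = 181,560; volume = 8,574 m³
S = 181,560 / 8,574 = 21.1756 PSU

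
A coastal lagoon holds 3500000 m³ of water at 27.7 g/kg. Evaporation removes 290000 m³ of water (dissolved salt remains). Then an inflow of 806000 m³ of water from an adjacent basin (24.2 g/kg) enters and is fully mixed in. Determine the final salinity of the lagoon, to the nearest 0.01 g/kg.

29.00 g/kg

After evaporation: salt = 3,500,000×27.7 = 96,950,000; volume = 3,500,000 − 290,000 = 3,210,000 m³
After mixing: salt = 96,950,000 + 806,000×24.2 = 116,455,200; volume = 3,210,000 + 806,000 = 4,016,000 m³
S = 116,455,200 / 4,016,000 = 28.9978 g/kg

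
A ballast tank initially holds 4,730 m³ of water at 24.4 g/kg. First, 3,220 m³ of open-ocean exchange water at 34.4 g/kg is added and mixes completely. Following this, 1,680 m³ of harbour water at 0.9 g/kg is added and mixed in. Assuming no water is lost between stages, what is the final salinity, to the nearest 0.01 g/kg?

By conservation of dissolved salt,
Initial salt = 4,730×24.4 = 115,412
After stage 1: salt = 115,412 + 3,220×34.4 = 226,180; volume = 7,950 m³; S = 28.45 g/kg
After stage 2: salt = 226,180 + 1,680×0.9 = 227,692; volume = 9,630 m³
S = 227,692 / 9,630 = 23.644 g/kg

23.64 g/kg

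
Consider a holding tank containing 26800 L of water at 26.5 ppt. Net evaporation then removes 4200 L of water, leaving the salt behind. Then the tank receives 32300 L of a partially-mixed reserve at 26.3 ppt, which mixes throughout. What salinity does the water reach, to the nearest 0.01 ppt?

28.41 ppt

After evaporation: salt = 26,800×26.5 = 710,200; volume = 26,800 − 4,200 = 22,600 L
After mixing: salt = 710,200 + 32,300×26.3 = 1,559,690; volume = 22,600 + 32,300 = 54,900 L
S = 1,559,690 / 54,900 = 28.4097 ppt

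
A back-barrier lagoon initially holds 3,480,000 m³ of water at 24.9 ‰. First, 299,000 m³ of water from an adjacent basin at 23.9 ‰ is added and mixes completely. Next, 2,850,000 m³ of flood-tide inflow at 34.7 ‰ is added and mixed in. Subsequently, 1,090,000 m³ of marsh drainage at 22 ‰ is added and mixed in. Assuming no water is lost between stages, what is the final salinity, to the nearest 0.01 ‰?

28.07 ‰

By conservation of dissolved salt,
Initial salt = 3,480,000×24.9 = 86,652,000
After stage 1: salt = 86,652,000 + 299,000×23.9 = 93,798,100; volume = 3,779,000 m³; S = 24.821 ‰
After stage 2: salt = 93,798,100 + 2,850,000×34.7 = 192,693,100; volume = 6,629,000 m³; S = 29.068 ‰
After stage 3: salt = 192,693,100 + 1,090,000×22 = 216,673,100; volume = 7,719,000 m³
S = 216,673,100 / 7,719,000 = 28.0701 ‰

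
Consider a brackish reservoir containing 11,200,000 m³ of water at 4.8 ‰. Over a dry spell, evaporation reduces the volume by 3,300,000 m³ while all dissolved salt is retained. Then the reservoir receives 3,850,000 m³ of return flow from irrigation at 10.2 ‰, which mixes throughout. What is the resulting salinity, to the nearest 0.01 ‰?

7.92 ‰

After evaporation: salt = 11,200,000×4.8 = 53,760,000; volume = 11,200,000 − 3,300,000 = 7,900,000 m³
After mixing: salt = 53,760,000 + 3,850,000×10.2 = 93,030,000; volume = 7,900,000 + 3,850,000 = 11,750,000 m³
S = 93,030,000 / 11,750,000 = 7.9174 ‰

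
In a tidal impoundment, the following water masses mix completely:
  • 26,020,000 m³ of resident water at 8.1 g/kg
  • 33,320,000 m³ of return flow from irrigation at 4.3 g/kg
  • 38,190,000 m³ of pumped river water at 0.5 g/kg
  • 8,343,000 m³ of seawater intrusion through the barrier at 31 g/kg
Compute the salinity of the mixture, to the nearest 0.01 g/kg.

5.97 g/kg

Conserving salt mass:
salt = 26,020,000×8.1 + 33,320,000×4.3 + 38,190,000×0.5 + 8,343,000×31 = 210,762,000 + 143,276,000 + 19,095,000 + 258,633,000 = 631,766,000
volume = 26,020,000 + 33,320,000 + 38,190,000 + 8,343,000 = 105,873,000 m³
S = 631,766,000 / 105,873,000 = 5.9672 g/kg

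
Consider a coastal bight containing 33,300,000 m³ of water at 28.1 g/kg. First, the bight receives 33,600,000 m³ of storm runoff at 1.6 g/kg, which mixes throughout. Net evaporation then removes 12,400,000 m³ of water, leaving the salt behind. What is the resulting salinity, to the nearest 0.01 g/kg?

18.16 g/kg

After mixing: salt = 33,300,000×28.1 + 33,600,000×1.6 = 989,490,000; volume = 66,900,000 m³
After evaporation: salt unchanged = 989,490,000; volume = 66,900,000 − 12,400,000 = 54,500,000 m³
S = 989,490,000 / 54,500,000 = 18.1558 g/kg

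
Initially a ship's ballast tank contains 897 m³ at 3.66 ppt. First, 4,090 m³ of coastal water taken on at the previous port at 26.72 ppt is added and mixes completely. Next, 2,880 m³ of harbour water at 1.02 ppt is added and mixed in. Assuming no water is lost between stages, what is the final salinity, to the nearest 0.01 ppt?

14.68 ppt

Weighted by volume,
Initial salt = 897×3.66 = 3,283.02
After stage 1: salt = 3,283.02 + 4,090×26.72 = 112,567.82; volume = 4,987 m³; S = 22.572 ppt
After stage 2: salt = 112,567.82 + 2,880×1.02 = 115,505.42; volume = 7,867 m³
S = 115,505.42 / 7,867 = 14.6823 ppt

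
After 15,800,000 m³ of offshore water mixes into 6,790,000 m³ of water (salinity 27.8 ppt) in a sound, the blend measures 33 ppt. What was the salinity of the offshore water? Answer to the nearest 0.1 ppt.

35.2 ppt

Salt balance: 6,790,000×27.8 + 15,800,000×S = 22,590,000×33
188,762,000 + 15,800,000·S = 745,470,000
S = (745,470,000 − 188,762,000) / 15,800,000 = 35.2347 ppt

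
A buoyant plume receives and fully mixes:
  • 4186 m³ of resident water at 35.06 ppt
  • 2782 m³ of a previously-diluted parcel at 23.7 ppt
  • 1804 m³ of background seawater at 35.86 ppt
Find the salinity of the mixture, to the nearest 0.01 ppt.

Mass of salt is conserved:
salt = 4,186×35.06 + 2,782×23.7 + 1,804×35.86 = 146,761.16 + 65,933.4 + 64,691.44 = 277,386
volume = 4,186 + 2,782 + 1,804 = 8,772 m³
S = 277,386 / 8,772 = 31.6218 ppt

31.62 ppt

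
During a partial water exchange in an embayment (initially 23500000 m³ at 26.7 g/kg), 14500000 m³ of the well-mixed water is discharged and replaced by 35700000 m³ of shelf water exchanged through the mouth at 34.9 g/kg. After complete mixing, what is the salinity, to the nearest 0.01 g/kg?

Remaining after removal: 9,000,000 m³ at 26.7 g/kg (salt = 240,300,000)
After addition: salt = 240,300,000 + 35,700,000×34.9 = 1,486,230,000; volume = 44,700,000 m³
S = 1,486,230,000 / 44,700,000 = 33.249 g/kg

33.25 g/kg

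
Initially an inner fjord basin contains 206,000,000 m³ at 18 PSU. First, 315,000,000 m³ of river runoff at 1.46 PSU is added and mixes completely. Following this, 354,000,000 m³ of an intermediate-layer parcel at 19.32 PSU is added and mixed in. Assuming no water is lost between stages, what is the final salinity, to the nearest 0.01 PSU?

12.58 PSU

Salt balance:
Initial salt = 206,000,000×18 = 3,708,000,000
After stage 1: salt = 3,708,000,000 + 315,000,000×1.46 = 4,167,900,000; volume = 521,000,000 m³; S = 8 PSU
After stage 2: salt = 4,167,900,000 + 354,000,000×19.32 = 11,007,180,000; volume = 875,000,000 m³
S = 11,007,180,000 / 875,000,000 = 12.5796 PSU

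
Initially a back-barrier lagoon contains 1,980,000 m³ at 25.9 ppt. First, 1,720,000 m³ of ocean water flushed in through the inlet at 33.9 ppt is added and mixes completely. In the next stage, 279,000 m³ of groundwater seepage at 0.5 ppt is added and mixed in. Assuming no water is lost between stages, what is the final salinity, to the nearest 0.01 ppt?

Weighted by volume,
Initial salt = 1,980,000×25.9 = 51,282,000
After stage 1: salt = 51,282,000 + 1,720,000×33.9 = 109,590,000; volume = 3,700,000 m³; S = 29.619 ppt
After stage 2: salt = 109,590,000 + 279,000×0.5 = 109,729,500; volume = 3,979,000 m³
S = 109,729,500 / 3,979,000 = 27.5772 ppt

27.58 ppt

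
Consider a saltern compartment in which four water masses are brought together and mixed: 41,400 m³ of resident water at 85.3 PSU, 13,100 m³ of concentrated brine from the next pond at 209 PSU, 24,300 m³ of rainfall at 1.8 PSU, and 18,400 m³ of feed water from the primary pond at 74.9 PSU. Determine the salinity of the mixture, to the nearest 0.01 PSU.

Conserving salt mass:
salt = 41,400×85.3 + 13,100×209 + 24,300×1.8 + 18,400×74.9 = 3,531,420 + 2,737,900 + 43,740 + 1,378,160 = 7,691,220
volume = 41,400 + 13,100 + 24,300 + 18,400 = 97,200 m³
S = 7,691,220 / 97,200 = 79.1278 PSU

79.13 PSU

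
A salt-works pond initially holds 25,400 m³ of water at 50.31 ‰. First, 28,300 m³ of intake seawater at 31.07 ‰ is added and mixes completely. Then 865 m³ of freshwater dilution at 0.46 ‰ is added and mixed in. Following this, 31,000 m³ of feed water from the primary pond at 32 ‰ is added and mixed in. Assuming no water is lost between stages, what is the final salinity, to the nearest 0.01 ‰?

Weighted by volume,
Initial salt = 25,400×50.31 = 1,277,874
After stage 1: salt = 1,277,874 + 28,300×31.07 = 2,157,155; volume = 53,700 m³; S = 40.17 ‰
After stage 2: salt = 2,157,155 + 865×0.46 = 2,157,552.9; volume = 54,565 m³; S = 39.541 ‰
After stage 3: salt = 2,157,552.9 + 31,000×32 = 3,149,552.9; volume = 85,565 m³
S = 3,149,552.9 / 85,565 = 36.8089 ‰

36.81 ‰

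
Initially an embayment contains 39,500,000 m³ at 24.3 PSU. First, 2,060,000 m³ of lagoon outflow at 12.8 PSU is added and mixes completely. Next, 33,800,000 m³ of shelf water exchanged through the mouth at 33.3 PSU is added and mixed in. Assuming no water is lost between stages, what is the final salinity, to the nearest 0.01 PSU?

28.02 PSU

Total salt / total volume:
Initial salt = 39,500,000×24.3 = 959,850,000
After stage 1: salt = 959,850,000 + 2,060,000×12.8 = 986,218,000; volume = 41,560,000 m³; S = 23.73 PSU
After stage 2: salt = 986,218,000 + 33,800,000×33.3 = 2,111,758,000; volume = 75,360,000 m³
S = 2,111,758,000 / 75,360,000 = 28.0223 PSU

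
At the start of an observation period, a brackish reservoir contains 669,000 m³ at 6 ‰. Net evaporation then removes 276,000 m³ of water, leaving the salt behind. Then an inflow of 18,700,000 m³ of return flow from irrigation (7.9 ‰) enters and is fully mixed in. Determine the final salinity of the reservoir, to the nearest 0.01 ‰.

After evaporation: salt = 669,000×6 = 4,014,000; volume = 669,000 − 276,000 = 393,000 m³
After mixing: salt = 4,014,000 + 18,700,000×7.9 = 151,744,000; volume = 393,000 + 18,700,000 = 19,093,000 m³
S = 151,744,000 / 19,093,000 = 7.9476 ‰

7.95 ‰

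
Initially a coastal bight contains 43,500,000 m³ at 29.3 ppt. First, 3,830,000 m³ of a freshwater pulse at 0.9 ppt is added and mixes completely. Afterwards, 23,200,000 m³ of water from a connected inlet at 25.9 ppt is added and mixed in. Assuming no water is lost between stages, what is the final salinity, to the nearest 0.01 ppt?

26.64 ppt

Weighted by volume,
Initial salt = 43,500,000×29.3 = 1,274,550,000
After stage 1: salt = 1,274,550,000 + 3,830,000×0.9 = 1,277,997,000; volume = 47,330,000 m³; S = 27.002 ppt
After stage 2: salt = 1,277,997,000 + 23,200,000×25.9 = 1,878,877,000; volume = 70,530,000 m³
S = 1,878,877,000 / 70,530,000 = 26.6394 ppt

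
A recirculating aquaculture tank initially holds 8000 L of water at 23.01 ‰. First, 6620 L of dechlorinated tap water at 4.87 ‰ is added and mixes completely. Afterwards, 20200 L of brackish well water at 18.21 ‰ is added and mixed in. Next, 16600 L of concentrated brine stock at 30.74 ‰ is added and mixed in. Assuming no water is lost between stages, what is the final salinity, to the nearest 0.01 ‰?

Conserving salt mass:
Initial salt = 8,000×23.01 = 184,080
After stage 1: salt = 184,080 + 6,620×4.87 = 216,319.4; volume = 14,620 L; S = 14.796 ‰
After stage 2: salt = 216,319.4 + 20,200×18.21 = 584,161.4; volume = 34,820 L; S = 16.777 ‰
After stage 3: salt = 584,161.4 + 16,600×30.74 = 1,094,445.4; volume = 51,420 L
S = 1,094,445.4 / 51,420 = 21.2844 ‰

21.28 ‰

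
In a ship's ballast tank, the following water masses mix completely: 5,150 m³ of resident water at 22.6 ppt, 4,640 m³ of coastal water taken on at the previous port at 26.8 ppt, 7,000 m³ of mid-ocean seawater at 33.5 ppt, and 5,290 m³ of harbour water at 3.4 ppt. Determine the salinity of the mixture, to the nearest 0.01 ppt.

Mass of salt is conserved:
salt = 5,150×22.6 + 4,640×26.8 + 7,000×33.5 + 5,290×3.4 = 116,390 + 124,352 + 234,500 + 17,986 = 493,228
volume = 5,150 + 4,640 + 7,000 + 5,290 = 22,080 m³
S = 493,228 / 22,080 = 22.3382 ppt

22.34 ppt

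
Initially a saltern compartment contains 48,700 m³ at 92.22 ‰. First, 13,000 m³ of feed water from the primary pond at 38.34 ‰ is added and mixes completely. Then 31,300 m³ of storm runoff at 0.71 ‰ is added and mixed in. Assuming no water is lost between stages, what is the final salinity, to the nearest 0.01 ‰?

53.89 ‰

Mass of salt is conserved:
Initial salt = 48,700×92.22 = 4,491,114
After stage 1: salt = 4,491,114 + 13,000×38.34 = 4,989,534; volume = 61,700 m³; S = 80.868 ‰
After stage 2: salt = 4,989,534 + 31,300×0.71 = 5,011,757; volume = 93,000 m³
S = 5,011,757 / 93,000 = 53.8899 ‰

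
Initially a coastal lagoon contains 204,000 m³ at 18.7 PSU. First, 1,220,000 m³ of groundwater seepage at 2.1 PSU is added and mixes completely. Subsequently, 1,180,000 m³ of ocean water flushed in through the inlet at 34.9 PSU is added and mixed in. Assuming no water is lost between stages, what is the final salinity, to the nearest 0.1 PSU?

18.3 PSU

By conservation of dissolved salt,
Initial salt = 204,000×18.7 = 3,814,800
After stage 1: salt = 3,814,800 + 1,220,000×2.1 = 6,376,800; volume = 1,424,000 m³; S = 4.478 PSU
After stage 2: salt = 6,376,800 + 1,180,000×34.9 = 47,558,800; volume = 2,604,000 m³
S = 47,558,800 / 2,604,000 = 18.2637 PSU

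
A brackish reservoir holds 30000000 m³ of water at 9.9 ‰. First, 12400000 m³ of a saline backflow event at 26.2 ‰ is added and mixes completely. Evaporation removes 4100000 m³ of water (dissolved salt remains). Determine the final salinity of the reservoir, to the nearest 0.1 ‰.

After mixing: salt = 30,000,000×9.9 + 12,400,000×26.2 = 621,880,000; volume = 42,400,000 m³
After evaporation: salt unchanged = 621,880,000; volume = 42,400,000 − 4,100,000 = 38,300,000 m³
S = 621,880,000 / 38,300,000 = 16.2371 ‰

16.2 ‰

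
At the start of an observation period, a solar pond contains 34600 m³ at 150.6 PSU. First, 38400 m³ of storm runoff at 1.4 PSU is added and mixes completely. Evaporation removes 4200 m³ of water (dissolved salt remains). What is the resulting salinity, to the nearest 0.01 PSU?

After mixing: salt = 34,600×150.6 + 38,400×1.4 = 5,264,520; volume = 73,000 m³
After evaporation: salt unchanged = 5,264,520; volume = 73,000 − 4,200 = 68,800 m³
S = 5,264,520 / 68,800 = 76.5192 PSU

76.52 PSU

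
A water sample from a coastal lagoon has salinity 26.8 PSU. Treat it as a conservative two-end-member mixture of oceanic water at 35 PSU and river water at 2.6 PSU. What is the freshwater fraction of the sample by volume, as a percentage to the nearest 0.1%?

25.3%

Let f be the freshwater fraction. Salt balance per unit volume:
f×2.6 + (1−f)×35 = 26.8
f = (35 − 26.8) / (35 − 2.6) = 8.2/32.4 = 0.2531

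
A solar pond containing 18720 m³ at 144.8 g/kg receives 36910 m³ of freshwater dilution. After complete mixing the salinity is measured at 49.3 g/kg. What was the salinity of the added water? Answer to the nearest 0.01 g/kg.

0.86 g/kg

Salt balance: 18,720×144.8 + 36,910×S = 55,630×49.3
2,710,656 + 36,910·S = 2,742,559
S = (2,742,559 − 2,710,656) / 36,910 = 0.8643 g/kg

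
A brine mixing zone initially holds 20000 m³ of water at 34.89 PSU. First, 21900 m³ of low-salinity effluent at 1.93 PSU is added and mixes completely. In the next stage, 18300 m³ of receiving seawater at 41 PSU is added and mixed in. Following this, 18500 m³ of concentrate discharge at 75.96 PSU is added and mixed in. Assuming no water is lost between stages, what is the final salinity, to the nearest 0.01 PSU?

Weighted by volume,
Initial salt = 20,000×34.89 = 697,800
After stage 1: salt = 697,800 + 21,900×1.93 = 740,067; volume = 41,900 m³; S = 17.663 PSU
After stage 2: salt = 740,067 + 18,300×41 = 1,490,367; volume = 60,200 m³; S = 24.757 PSU
After stage 3: salt = 1,490,367 + 18,500×75.96 = 2,895,627; volume = 78,700 m³
S = 2,895,627 / 78,700 = 36.7932 PSU

36.79 PSU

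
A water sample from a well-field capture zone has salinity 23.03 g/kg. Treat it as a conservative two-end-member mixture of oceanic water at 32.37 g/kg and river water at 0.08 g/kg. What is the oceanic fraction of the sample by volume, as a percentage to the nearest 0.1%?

Let g be the oceanic fraction. Salt balance per unit volume:
g×32.37 + (1−g)×0.08 = 23.03
g = (23.03 − 0.08) / (32.37 − 0.08) = 22.95/32.29 = 0.7107

71.1%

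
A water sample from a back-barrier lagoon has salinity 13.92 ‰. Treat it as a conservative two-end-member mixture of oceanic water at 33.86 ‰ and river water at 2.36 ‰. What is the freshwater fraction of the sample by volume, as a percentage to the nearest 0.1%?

Let f be the freshwater fraction. Salt balance per unit volume:
f×2.36 + (1−f)×33.86 = 13.92
f = (33.86 − 13.92) / (33.86 − 2.36) = 19.94/31.5 = 0.633

63.3%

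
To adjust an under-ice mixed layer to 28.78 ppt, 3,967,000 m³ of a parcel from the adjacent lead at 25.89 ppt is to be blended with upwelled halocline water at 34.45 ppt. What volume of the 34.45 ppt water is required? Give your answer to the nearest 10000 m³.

2020000 m³

Salt balance: 3,967,000×25.89 + V×34.45 = (3,967,000+V)×28.78
102,705,630 + 34.45V = 114,170,260 + 28.78V
11,464,630 = 5.67V
V = 2,021,980.6 m³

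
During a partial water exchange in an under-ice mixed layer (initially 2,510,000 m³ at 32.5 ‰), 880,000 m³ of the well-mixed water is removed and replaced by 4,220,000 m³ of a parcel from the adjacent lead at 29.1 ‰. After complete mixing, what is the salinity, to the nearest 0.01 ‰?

30.05 ‰

Remaining after removal: 1,630,000 m³ at 32.5 ‰ (salt = 52,975,000)
After addition: salt = 52,975,000 + 4,220,000×29.1 = 175,777,000; volume = 5,850,000 m³
S = 175,777,000 / 5,850,000 = 30.0474 ‰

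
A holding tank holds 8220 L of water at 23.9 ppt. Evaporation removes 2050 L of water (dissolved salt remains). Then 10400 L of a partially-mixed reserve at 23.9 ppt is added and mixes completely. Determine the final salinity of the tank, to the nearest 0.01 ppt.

After evaporation: salt = 8,220×23.9 = 196,458; volume = 8,220 − 2,050 = 6,170 L
After mixing: salt = 196,458 + 10,400×23.9 = 445,018; volume = 6,170 + 10,400 = 16,570 L
S = 445,018 / 16,570 = 26.8568 ppt

26.86 ppt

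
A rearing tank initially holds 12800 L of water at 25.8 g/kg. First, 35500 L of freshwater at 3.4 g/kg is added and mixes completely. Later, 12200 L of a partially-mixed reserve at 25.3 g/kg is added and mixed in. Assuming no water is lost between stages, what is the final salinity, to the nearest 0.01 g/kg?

12.56 g/kg

Weighted by volume,
Initial salt = 12,800×25.8 = 330,240
After stage 1: salt = 330,240 + 35,500×3.4 = 450,940; volume = 48,300 L; S = 9.336 g/kg
After stage 2: salt = 450,940 + 12,200×25.3 = 759,600; volume = 60,500 L
S = 759,600 / 60,500 = 12.5554 g/kg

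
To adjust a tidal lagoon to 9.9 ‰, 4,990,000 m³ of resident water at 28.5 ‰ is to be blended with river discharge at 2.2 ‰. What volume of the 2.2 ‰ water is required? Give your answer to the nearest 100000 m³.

12100000 m³

Salt balance: 4,990,000×28.5 + V×2.2 = (4,990,000+V)×9.9
142,215,000 + 2.2V = 49,401,000 + 9.9V
92,814,000 = 7.7V
V = 12,053,766.23 m³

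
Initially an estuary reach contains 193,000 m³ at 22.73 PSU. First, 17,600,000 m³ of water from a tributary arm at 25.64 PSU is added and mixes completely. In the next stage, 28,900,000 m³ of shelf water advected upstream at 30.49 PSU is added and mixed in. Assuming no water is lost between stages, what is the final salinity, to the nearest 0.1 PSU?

28.6 PSU

Weighted by volume,
Initial salt = 193,000×22.73 = 4,386,890
After stage 1: salt = 4,386,890 + 17,600,000×25.64 = 455,650,890; volume = 17,793,000 m³; S = 25.608 PSU
After stage 2: salt = 455,650,890 + 28,900,000×30.49 = 1,336,811,890; volume = 46,693,000 m³
S = 1,336,811,890 / 46,693,000 = 28.6298 PSU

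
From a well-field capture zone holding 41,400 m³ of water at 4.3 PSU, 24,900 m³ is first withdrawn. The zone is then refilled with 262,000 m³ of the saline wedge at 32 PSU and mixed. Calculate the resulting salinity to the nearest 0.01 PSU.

30.36 PSU

Remaining after removal: 16,500 m³ at 4.3 PSU (salt = 70,950)
After addition: salt = 70,950 + 262,000×32 = 8,454,950; volume = 278,500 m³
S = 8,454,950 / 278,500 = 30.3589 PSU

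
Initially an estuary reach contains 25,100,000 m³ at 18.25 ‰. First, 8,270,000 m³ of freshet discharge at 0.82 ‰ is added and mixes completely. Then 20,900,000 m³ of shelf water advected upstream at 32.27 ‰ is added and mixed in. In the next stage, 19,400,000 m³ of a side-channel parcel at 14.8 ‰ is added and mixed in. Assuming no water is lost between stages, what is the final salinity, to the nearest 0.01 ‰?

Mass of salt is conserved:
Initial salt = 25,100,000×18.25 = 458,075,000
After stage 1: salt = 458,075,000 + 8,270,000×0.82 = 464,856,400; volume = 33,370,000 m³; S = 13.93 ‰
After stage 2: salt = 464,856,400 + 20,900,000×32.27 = 1,139,299,400; volume = 54,270,000 m³; S = 20.993 ‰
After stage 3: salt = 1,139,299,400 + 19,400,000×14.8 = 1,426,419,400; volume = 73,670,000 m³
S = 1,426,419,400 / 73,670,000 = 19.3623 ‰

19.36 ‰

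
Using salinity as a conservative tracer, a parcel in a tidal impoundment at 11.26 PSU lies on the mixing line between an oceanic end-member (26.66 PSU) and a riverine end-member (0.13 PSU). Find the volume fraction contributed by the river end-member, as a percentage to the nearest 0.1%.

58.0%

Let f be the freshwater fraction. Salt balance per unit volume:
f×0.13 + (1−f)×26.66 = 11.26
f = (26.66 − 11.26) / (26.66 − 0.13) = 15.4/26.53 = 0.5805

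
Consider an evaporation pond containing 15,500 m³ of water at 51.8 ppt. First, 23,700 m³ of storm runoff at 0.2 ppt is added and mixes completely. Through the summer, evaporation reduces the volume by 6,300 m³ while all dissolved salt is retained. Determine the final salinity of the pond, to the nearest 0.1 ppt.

24.5 ppt

After mixing: salt = 15,500×51.8 + 23,700×0.2 = 807,640; volume = 39,200 m³
After evaporation: salt unchanged = 807,640; volume = 39,200 − 6,300 = 32,900 m³
S = 807,640 / 32,900 = 24.5483 ppt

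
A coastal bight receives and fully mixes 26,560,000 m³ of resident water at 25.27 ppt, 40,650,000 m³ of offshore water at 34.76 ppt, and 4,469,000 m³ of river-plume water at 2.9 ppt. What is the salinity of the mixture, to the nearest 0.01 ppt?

Weighted by volume,
salt = 26,560,000×25.27 + 40,650,000×34.76 + 4,469,000×2.9 = 671,171,200 + 1,412,994,000 + 12,960,100 = 2,097,125,300
volume = 26,560,000 + 40,650,000 + 4,469,000 = 71,679,000 m³
S = 2,097,125,300 / 71,679,000 = 29.2572 ppt

29.26 ppt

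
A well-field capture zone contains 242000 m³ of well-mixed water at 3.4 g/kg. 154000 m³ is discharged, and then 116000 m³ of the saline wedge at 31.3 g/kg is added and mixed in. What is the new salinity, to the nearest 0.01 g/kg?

Remaining after removal: 88,000 m³ at 3.4 g/kg (salt = 299,200)
After addition: salt = 299,200 + 116,000×31.3 = 3,930,000; volume = 204,000 m³
S = 3,930,000 / 204,000 = 19.2647 g/kg

19.26 g/kg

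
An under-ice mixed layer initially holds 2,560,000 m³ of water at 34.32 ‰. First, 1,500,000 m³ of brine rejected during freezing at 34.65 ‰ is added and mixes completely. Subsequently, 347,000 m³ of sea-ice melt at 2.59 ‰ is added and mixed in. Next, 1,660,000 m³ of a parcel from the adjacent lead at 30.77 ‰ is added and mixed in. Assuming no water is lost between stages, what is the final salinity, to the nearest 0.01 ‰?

31.62 ‰

Salt balance:
Initial salt = 2,560,000×34.32 = 87,859,200
After stage 1: salt = 87,859,200 + 1,500,000×34.65 = 139,834,200; volume = 4,060,000 m³; S = 34.442 ‰
After stage 2: salt = 139,834,200 + 347,000×2.59 = 140,732,930; volume = 4,407,000 m³; S = 31.934 ‰
After stage 3: salt = 140,732,930 + 1,660,000×30.77 = 191,811,130; volume = 6,067,000 m³
S = 191,811,130 / 6,067,000 = 31.6155 ‰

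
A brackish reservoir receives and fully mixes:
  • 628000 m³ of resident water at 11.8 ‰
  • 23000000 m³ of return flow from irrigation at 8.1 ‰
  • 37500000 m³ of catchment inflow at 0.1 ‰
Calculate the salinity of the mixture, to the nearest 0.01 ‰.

3.23 ‰

Weighted by volume,
salt = 628,000×11.8 + 23,000,000×8.1 + 37,500,000×0.1 = 7,410,400 + 186,300,000 + 3,750,000 = 197,460,400
volume = 628,000 + 23,000,000 + 37,500,000 = 61,128,000 m³
S = 197,460,400 / 61,128,000 = 3.2303 ‰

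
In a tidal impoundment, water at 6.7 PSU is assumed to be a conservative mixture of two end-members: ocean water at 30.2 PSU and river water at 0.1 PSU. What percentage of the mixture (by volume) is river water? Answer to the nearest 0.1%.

78.1%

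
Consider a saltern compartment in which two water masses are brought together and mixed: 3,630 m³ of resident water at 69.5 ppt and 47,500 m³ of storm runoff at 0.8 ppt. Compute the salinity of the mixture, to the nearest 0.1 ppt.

By conservation of dissolved salt,
salt = 3,630×69.5 + 47,500×0.8 = 252,285 + 38,000 = 290,285
volume = 3,630 + 47,500 = 51,130 m³
S = 290,285 / 51,130 = 5.677 ppt

5.7 ppt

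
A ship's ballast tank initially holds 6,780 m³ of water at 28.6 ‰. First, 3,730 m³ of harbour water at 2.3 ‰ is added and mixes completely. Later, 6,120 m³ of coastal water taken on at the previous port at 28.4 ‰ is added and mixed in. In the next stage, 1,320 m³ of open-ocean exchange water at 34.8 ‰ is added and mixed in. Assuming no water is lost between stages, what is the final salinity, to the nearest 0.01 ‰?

23.52 ‰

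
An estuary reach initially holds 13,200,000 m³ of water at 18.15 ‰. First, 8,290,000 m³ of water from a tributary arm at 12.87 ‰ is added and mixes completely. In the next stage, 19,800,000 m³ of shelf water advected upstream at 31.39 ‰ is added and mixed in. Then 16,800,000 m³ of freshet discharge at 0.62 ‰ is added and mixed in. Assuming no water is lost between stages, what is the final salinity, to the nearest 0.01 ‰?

16.84 ‰

Weighted by volume,
Initial salt = 13,200,000×18.15 = 239,580,000
After stage 1: salt = 239,580,000 + 8,290,000×12.87 = 346,272,300; volume = 21,490,000 m³; S = 16.113 ‰
After stage 2: salt = 346,272,300 + 19,800,000×31.39 = 967,794,300; volume = 41,290,000 m³; S = 23.439 ‰
After stage 3: salt = 967,794,300 + 16,800,000×0.62 = 978,210,300; volume = 58,090,000 m³
S = 978,210,300 / 58,090,000 = 16.8396 ‰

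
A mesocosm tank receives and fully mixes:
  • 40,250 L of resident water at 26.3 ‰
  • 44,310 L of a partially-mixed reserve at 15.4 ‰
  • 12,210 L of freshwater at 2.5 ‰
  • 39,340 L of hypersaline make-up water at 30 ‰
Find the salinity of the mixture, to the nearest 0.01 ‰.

21.69 ‰

Salt balance:
salt = 40,250×26.3 + 44,310×15.4 + 12,210×2.5 + 39,340×30 = 1,058,575 + 682,374 + 30,525 + 1,180,200 = 2,951,674
volume = 40,250 + 44,310 + 12,210 + 39,340 = 136,110 L
S = 2,951,674 / 136,110 = 21.6859 ‰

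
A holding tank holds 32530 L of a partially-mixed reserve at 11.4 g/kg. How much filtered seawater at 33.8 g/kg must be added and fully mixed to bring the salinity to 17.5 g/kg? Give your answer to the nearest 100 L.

12200 L

Salt balance: 32,530×11.4 + V×33.8 = (32,530+V)×17.5
370,842 + 33.8V = 569,275 + 17.5V
198,433 = 16.3V
V = 12,173.8 L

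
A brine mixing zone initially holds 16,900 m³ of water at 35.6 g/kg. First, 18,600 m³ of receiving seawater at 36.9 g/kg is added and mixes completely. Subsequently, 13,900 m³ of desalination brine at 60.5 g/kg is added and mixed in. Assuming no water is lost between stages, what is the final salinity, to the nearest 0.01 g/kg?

43.10 g/kg

Salt balance:
Initial salt = 16,900×35.6 = 601,640
After stage 1: salt = 601,640 + 18,600×36.9 = 1,287,980; volume = 35,500 m³; S = 36.281 g/kg
After stage 2: salt = 1,287,980 + 13,900×60.5 = 2,128,930; volume = 49,400 m³
S = 2,128,930 / 49,400 = 43.0957 g/kg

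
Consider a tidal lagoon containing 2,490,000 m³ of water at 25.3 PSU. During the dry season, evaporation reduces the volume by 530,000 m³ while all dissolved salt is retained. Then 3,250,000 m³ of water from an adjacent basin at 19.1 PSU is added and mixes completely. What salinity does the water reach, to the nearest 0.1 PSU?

24.0 PSU

After evaporation: salt = 2,490,000×25.3 = 62,997,000; volume = 2,490,000 − 530,000 = 1,960,000 m³
After mixing: salt = 62,997,000 + 3,250,000×19.1 = 125,072,000; volume = 1,960,000 + 3,250,000 = 5,210,000 m³
S = 125,072,000 / 5,210,000 = 24.0061 PSU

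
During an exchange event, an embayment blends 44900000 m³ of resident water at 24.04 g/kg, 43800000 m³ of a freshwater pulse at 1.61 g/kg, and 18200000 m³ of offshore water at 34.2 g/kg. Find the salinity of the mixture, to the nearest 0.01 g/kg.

Mass of salt is conserved:
salt = 44,900,000×24.04 + 43,800,000×1.61 + 18,200,000×34.2 = 1,079,396,000 + 70,518,000 + 622,440,000 = 1,772,354,000
volume = 44,900,000 + 43,800,000 + 18,200,000 = 106,900,000 m³
S = 1,772,354,000 / 106,900,000 = 16.5796 g/kg

16.58 g/kg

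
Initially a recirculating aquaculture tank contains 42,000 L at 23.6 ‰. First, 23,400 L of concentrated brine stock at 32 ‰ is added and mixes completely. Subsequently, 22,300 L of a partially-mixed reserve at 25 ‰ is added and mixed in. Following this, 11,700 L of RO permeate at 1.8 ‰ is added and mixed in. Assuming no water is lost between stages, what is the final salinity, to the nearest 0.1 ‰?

23.3 ‰

Salt balance:
Initial salt = 42,000×23.6 = 991,200
After stage 1: salt = 991,200 + 23,400×32 = 1,740,000; volume = 65,400 L; S = 26.606 ‰
After stage 2: salt = 1,740,000 + 22,300×25 = 2,297,500; volume = 87,700 L; S = 26.197 ‰
After stage 3: salt = 2,297,500 + 11,700×1.8 = 2,318,560; volume = 99,400 L
S = 2,318,560 / 99,400 = 23.3256 ‰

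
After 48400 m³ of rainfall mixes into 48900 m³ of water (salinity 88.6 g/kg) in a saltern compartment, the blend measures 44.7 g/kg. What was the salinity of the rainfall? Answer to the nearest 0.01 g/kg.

0.35 g/kg

Salt balance: 48,900×88.6 + 48,400×S = 97,300×44.7
4,332,540 + 48,400·S = 4,349,310
S = (4,349,310 − 4,332,540) / 48,400 = 0.3465 g/kg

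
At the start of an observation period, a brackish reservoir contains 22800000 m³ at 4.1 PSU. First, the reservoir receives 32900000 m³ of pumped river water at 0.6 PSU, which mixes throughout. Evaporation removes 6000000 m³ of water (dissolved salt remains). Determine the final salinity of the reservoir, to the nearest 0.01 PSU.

After mixing: salt = 22,800,000×4.1 + 32,900,000×0.6 = 113,220,000; volume = 55,700,000 m³
After evaporation: salt unchanged = 113,220,000; volume = 55,700,000 − 6,000,000 = 49,700,000 m³
S = 113,220,000 / 49,700,000 = 2.2781 PSU

2.28 PSU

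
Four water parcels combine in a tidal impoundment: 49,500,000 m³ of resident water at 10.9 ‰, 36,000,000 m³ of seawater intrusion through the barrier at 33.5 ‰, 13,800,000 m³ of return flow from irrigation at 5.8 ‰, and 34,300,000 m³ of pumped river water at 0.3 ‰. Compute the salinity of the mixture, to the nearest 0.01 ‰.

13.74 ‰

Mass of salt is conserved:
salt = 49,500,000×10.9 + 36,000,000×33.5 + 13,800,000×5.8 + 34,300,000×0.3 = 539,550,000 + 1,206,000,000 + 80,040,000 + 10,290,000 = 1,835,880,000
volume = 49,500,000 + 36,000,000 + 13,800,000 + 34,300,000 = 133,600,000 m³
S = 1,835,880,000 / 133,600,000 = 13.7416 ‰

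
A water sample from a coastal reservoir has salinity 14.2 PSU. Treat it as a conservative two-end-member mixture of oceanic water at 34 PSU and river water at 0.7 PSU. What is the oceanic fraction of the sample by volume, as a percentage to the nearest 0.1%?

40.5%

Let g be the oceanic fraction. Salt balance per unit volume:
g×34 + (1−g)×0.7 = 14.2
g = (14.2 − 0.7) / (34 − 0.7) = 13.5/33.3 = 0.4054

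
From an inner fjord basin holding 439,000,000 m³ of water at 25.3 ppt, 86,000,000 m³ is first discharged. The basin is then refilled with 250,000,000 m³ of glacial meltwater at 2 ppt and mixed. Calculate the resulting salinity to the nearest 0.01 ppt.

15.64 ppt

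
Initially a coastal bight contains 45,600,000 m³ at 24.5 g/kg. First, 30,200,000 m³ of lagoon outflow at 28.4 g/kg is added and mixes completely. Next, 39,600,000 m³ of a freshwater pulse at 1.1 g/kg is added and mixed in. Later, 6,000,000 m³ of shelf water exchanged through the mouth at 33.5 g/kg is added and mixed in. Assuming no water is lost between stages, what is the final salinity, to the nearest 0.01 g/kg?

18.28 g/kg

Total salt / total volume:
Initial salt = 45,600,000×24.5 = 1,117,200,000
After stage 1: salt = 1,117,200,000 + 30,200,000×28.4 = 1,974,880,000; volume = 75,800,000 m³; S = 26.054 g/kg
After stage 2: salt = 1,974,880,000 + 39,600,000×1.1 = 2,018,440,000; volume = 115,400,000 m³; S = 17.491 g/kg
After stage 3: salt = 2,018,440,000 + 6,000,000×33.5 = 2,219,440,000; volume = 121,400,000 m³
S = 2,219,440,000 / 121,400,000 = 18.282 g/kg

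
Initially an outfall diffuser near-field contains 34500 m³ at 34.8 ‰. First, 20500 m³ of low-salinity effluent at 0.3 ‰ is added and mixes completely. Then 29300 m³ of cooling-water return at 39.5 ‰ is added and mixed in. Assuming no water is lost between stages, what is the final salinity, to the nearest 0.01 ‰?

28.04 ‰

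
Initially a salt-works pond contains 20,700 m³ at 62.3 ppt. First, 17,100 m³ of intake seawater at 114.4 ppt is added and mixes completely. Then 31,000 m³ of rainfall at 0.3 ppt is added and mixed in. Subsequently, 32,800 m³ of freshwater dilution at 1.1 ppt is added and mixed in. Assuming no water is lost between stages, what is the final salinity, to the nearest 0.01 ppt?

32.39 ppt

Total salt / total volume:
Initial salt = 20,700×62.3 = 1,289,610
After stage 1: salt = 1,289,610 + 17,100×114.4 = 3,245,850; volume = 37,800 m³; S = 85.869 ppt
After stage 2: salt = 3,245,850 + 31,000×0.3 = 3,255,150; volume = 68,800 m³; S = 47.313 ppt
After stage 3: salt = 3,255,150 + 32,800×1.1 = 3,291,230; volume = 101,600 m³
S = 3,291,230 / 101,600 = 32.394 ppt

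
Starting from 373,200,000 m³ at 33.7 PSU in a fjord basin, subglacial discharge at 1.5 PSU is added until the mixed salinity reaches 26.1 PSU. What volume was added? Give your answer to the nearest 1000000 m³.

Salt balance: 373,200,000×33.7 + V×1.5 = (373,200,000+V)×26.1
12,576,840,000 + 1.5V = 9,740,520,000 + 26.1V
2,836,320,000 = 24.6V
V = 115,297,560.98 m³

115000000 m³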